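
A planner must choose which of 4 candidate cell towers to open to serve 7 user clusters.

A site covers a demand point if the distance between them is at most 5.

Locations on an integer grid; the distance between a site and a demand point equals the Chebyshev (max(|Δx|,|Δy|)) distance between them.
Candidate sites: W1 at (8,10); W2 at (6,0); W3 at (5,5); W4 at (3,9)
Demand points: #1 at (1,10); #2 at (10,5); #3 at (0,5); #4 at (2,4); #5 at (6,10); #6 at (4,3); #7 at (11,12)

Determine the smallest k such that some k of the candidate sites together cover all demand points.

Coverage sets (demand points within 5 of each site):
  W1: {#2, #5, #7}
  W2: {#2, #4, #6}
  W3: {#1, #2, #3, #4, #5, #6}
  W4: {#1, #3, #4, #5}
No single site covers all 7 demand points.
But {W1, W3} covers everything, so the minimum is 2.

2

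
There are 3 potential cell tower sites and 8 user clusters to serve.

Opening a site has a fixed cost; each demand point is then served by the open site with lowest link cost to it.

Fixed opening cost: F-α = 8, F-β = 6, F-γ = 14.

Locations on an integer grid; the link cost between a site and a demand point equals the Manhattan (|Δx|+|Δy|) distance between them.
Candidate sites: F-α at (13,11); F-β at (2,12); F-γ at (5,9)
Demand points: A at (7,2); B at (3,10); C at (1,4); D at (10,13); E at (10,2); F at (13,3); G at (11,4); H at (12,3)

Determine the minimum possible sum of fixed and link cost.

Open {F-α, F-β}: assign each demand point to its cheapest open site.
  A→F-α 15, B→F-β 3, C→F-β 9, D→F-α 5, E→F-α 12, F→F-α 8, G→F-α 9, H→F-α 9
  link cost 70, fixed 14 → total 84.
Compare {F-α, F-γ}: link cost 64 + fixed 22 = 86.
Compare {F-α, F-β, F-γ}: link cost 64 + fixed 28 = 92.
Compare {F-γ}: link cost 80 + fixed 14 = 94.
All other subsets cost ≥ 86. Minimum total cost: 84.

84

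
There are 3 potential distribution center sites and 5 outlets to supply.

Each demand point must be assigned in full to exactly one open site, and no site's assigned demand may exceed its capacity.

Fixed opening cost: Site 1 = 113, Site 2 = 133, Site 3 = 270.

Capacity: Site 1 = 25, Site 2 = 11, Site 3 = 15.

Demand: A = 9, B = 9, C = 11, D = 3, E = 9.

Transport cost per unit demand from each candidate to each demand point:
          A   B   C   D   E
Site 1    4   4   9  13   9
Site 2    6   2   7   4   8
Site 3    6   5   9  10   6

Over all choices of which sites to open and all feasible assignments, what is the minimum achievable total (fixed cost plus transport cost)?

749

Open {Site 1, Site 2, Site 3}; cheapest assignment that respects the capacities:
  Site 1 (cap 25, load 18): A, B — cost 9×4 + 9×4 = 72
  Site 2 (cap 11, load 11): C — cost 11×7 = 77
  Site 3 (cap 15, load 12): D, E — cost 3×10 + 9×6 = 84
  Shipping 233, fixed 516 → total 749.
  Any other capacity-feasible assignment to {Site 1, Site 2, Site 3} ships for at least 233.
Total demand is 41 and no other set of sites has combined capacity ≥ 41, so {Site 1, Site 2, Site 3} is the only feasible choice of open sites. Minimum: 749.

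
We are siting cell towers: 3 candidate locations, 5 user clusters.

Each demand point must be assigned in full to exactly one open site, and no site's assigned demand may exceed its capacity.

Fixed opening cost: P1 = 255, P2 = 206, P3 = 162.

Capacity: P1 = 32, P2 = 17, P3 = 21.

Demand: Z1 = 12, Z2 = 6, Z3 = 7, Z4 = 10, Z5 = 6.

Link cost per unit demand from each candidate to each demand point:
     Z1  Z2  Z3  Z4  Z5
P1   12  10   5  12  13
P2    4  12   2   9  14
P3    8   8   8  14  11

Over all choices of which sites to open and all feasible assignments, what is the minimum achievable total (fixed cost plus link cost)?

794

Open {P1, P3}; cheapest assignment that respects the capacities:
  P1 (cap 32, load 23): Z3, Z4, Z5 — cost 7×5 + 10×12 + 6×13 = 233
  P3 (cap 21, load 18): Z1, Z2 — cost 12×8 + 6×8 = 144
  Shipping 377, fixed 417 → total 794.
  Any other capacity-feasible assignment to {P1, P3} ships for at least 377.
Compare {P1, P2}: its best feasible assignment gives total 802.
Compare {P1, P2, P3}: its best feasible assignment gives total 940.
Every other set of open sites that can feasibly serve all demand totals ≥ 802 even under its best assignment. Minimum: 794.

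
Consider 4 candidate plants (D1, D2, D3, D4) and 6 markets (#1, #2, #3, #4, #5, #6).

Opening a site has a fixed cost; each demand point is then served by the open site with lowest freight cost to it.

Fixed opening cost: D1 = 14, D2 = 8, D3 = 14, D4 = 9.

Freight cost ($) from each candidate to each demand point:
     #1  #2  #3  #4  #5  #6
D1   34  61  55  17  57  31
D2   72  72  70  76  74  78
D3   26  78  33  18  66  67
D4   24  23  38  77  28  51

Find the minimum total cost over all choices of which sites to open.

184

Open {D1, D4}: assign each demand point to its cheapest open site.
  #1→D4 24, #2→D4 23, #3→D4 38, #4→D1 17, #5→D4 28, #6→D1 31
  freight cost 161, fixed 23 → total 184.
Compare {D1, D2, D4}: freight cost 161 + fixed 31 = 192.
Compare {D1, D3, D4}: freight cost 156 + fixed 37 = 193.
Compare {D3, D4}: freight cost 177 + fixed 23 = 200.
All other subsets cost ≥ 192. Minimum total cost: 184.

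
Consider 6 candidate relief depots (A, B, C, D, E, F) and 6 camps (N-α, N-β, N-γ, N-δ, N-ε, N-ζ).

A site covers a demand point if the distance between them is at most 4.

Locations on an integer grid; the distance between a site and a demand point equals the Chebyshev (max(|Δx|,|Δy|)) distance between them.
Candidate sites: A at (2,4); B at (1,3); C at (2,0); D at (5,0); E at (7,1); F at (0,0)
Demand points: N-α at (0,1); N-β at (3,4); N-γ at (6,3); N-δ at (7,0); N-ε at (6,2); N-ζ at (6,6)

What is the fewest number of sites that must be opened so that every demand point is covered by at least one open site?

2

Coverage sets (demand points within 4 of each site):
  A: {N-α, N-β, N-γ, N-ε, N-ζ}
  B: {N-α, N-β}
  C: {N-α, N-β, N-γ, N-ε}
  D: {N-β, N-γ, N-δ, N-ε}
  E: {N-β, N-γ, N-δ, N-ε}
  F: {N-α, N-β}
No single site covers all 6 demand points.
But {A, D} covers everything, so the minimum is 2.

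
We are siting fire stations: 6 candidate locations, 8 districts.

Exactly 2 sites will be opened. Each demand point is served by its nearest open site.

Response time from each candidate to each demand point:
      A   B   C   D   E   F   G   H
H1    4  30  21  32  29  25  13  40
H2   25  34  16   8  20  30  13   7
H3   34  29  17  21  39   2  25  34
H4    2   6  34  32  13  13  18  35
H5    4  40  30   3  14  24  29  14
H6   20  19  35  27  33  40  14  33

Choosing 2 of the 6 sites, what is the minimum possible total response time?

78

Open {H2, H4}.
  A→H4 2, B→H4 6, C→H2 16, D→H2 8, E→H4 13, F→H4 13, G→H2 13, H→H2 7  ⇒ total 78.
Compare {H4, H5}: total 99.
Compare {H3, H5}: total 108.
No size-2 selection does better; minimum is 78.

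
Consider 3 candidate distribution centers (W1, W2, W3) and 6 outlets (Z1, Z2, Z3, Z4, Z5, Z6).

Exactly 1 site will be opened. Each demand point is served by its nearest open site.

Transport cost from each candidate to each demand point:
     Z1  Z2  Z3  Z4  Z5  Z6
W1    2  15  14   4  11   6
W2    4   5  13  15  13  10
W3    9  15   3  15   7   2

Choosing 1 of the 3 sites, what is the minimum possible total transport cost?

51

Open {W3}.
  Z1→W3 9, Z2→W3 15, Z3→W3 3, Z4→W3 15, Z5→W3 7, Z6→W3 2  ⇒ total 51.
Compare {W1}: total 52.
Compare {W2}: total 60.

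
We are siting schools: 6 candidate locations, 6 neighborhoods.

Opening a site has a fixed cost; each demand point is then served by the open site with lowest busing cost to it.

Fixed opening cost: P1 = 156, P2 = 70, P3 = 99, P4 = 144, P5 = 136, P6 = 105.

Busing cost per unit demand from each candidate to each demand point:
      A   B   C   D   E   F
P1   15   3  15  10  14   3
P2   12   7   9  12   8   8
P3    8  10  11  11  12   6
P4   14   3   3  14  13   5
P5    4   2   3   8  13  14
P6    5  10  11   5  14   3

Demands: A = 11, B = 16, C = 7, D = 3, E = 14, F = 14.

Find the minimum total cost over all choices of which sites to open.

551

Open {P2, P5}: assign each demand point to its cheapest open site.
  A→P5 11×4=44, B→P5 16×2=32, C→P5 7×3=21, D→P5 3×8=24, E→P2 14×8=112, F→P2 14×8=112
  busing cost 345, fixed 206 → total 551.
Compare {P2, P6}: busing cost 399 + fixed 175 = 574.
Compare {P5, P6}: busing cost 336 + fixed 241 = 577.
Compare {P2, P5, P6}: busing cost 266 + fixed 311 = 577.
All other subsets cost ≥ 574. Minimum total cost: 551.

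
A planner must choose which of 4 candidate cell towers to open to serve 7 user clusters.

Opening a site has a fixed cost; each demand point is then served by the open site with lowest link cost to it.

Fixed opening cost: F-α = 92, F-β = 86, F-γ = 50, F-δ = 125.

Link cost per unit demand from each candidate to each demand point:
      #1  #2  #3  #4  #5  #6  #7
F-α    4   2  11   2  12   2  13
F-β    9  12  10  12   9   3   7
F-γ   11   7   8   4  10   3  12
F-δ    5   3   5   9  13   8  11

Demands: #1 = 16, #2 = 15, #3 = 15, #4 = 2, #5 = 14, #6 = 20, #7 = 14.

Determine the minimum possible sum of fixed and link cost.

690

Open {F-α, F-β}: assign each demand point to its cheapest open site.
  #1→F-α 16×4=64, #2→F-α 15×2=30, #3→F-β 15×10=150, #4→F-α 2×2=4, #5→F-β 14×9=126, #6→F-α 20×2=40, #7→F-β 14×7=98
  link cost 512, fixed 178 → total 690.
Compare {F-α, F-γ}: link cost 566 + fixed 142 = 708.
Compare {F-α, F-β, F-γ}: link cost 482 + fixed 228 = 710.
Compare {F-β, F-δ}: link cost 502 + fixed 211 = 713.
All other subsets cost ≥ 708. Minimum total cost: 690.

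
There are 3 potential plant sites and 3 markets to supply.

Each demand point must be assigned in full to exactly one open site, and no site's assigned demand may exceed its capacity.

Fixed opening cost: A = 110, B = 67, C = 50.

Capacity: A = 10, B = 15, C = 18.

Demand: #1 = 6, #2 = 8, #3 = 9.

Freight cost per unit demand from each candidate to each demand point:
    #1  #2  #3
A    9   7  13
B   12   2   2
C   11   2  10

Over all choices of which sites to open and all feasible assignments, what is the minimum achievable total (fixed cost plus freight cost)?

217

Open {B, C}; cheapest assignment that respects the capacities:
  B (cap 15, load 9): #3 — cost 9×2 = 18
  C (cap 18, load 14): #1, #2 — cost 6×11 + 8×2 = 82
  Shipping 100, fixed 117 → total 217.
  Any other capacity-feasible assignment to {B, C} ships for at least 100.
Compare {A, B, C}: its best feasible assignment gives total 315.
Compare {A, C}: its best feasible assignment gives total 320.
Every other set of open sites that can feasibly serve all demand totals ≥ 315 even under its best assignment. Minimum: 217.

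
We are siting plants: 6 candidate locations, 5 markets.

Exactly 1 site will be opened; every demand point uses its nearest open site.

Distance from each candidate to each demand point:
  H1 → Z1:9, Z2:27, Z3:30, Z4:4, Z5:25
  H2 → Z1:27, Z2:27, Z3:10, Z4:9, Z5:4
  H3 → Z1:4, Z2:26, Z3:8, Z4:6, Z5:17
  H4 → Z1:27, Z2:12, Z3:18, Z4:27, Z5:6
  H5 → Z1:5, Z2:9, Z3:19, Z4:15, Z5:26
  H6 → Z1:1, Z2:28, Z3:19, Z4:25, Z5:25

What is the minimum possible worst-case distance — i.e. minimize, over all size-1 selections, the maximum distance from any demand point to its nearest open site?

Open {H3}.
  Farthest demand point is Z2 at distance 26 (to H3); all others are ≤ 26.
With {H5} the worst case is 26.
With {H2} the worst case is 27.
No size-1 selection achieves below 26.

26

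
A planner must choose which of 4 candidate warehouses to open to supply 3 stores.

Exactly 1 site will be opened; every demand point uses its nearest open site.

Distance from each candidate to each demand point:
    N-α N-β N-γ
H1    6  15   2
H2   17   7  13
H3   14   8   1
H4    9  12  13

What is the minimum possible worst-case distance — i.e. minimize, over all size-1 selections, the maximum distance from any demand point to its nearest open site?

13

Open {H4}.
  Farthest demand point is N-γ at distance 13 (to H4); all others are ≤ 13.
With {H3} the worst case is 14.
With {H1} the worst case is 15.
No size-1 selection achieves below 13.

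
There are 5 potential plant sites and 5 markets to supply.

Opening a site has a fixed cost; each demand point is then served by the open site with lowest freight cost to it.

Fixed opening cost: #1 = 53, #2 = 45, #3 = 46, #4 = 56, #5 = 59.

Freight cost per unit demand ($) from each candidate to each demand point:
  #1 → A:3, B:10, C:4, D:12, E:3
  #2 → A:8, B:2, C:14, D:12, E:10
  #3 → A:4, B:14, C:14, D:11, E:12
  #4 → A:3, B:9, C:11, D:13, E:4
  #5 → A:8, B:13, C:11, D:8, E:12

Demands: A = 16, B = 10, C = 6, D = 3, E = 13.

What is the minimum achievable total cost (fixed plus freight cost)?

Open {#1, #2}: assign each demand point to its cheapest open site.
  A→#1 16×3=48, B→#2 10×2=20, C→#1 6×4=24, D→#1 3×12=36, E→#1 13×3=39
  freight cost 167, fixed 98 → total 265.
Compare {#1}: freight cost 247 + fixed 53 = 300.
Compare {#1, #2, #3}: freight cost 164 + fixed 144 = 308.
Compare {#1, #2, #5}: freight cost 155 + fixed 157 = 312.
All other subsets cost ≥ 300. Minimum total cost: 265.

265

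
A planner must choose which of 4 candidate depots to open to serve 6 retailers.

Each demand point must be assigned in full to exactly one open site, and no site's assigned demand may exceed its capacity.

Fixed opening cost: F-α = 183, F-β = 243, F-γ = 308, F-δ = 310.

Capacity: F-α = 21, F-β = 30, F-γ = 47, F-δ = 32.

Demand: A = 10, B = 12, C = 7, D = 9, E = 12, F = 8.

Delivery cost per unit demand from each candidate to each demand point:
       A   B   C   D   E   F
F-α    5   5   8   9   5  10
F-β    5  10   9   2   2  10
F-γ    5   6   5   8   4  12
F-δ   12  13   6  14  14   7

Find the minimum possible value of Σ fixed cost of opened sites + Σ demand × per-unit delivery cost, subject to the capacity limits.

Open {F-β, F-γ}; cheapest assignment that respects the capacities:
  F-β (cap 30, load 29): D, E, F — cost 9×2 + 12×2 + 8×10 = 122
  F-γ (cap 47, load 29): A, B, C — cost 10×5 + 12×6 + 7×5 = 157
  Shipping 279, fixed 551 → total 830.
  Any other capacity-feasible assignment to {F-β, F-γ} ships for at least 279.
Compare {F-α, F-γ}: its best feasible assignment gives total 836.
Compare {F-γ, F-δ}: its best feasible assignment gives total 958.
Every other set of open sites that can feasibly serve all demand totals ≥ 836 even under its best assignment. Minimum: 830.

830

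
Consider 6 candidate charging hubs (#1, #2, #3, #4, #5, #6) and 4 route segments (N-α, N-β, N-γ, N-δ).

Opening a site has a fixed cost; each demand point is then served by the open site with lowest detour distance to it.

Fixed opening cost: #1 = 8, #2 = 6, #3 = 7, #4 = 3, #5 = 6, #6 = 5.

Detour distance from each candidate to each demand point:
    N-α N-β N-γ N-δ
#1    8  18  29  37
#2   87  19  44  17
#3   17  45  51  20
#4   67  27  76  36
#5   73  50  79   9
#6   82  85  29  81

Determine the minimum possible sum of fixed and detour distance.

78

Open {#1, #5}: assign each demand point to its cheapest open site.
  N-α→#1 8, N-β→#1 18, N-γ→#1 29, N-δ→#5 9
  detour distance 64, fixed 14 → total 78.
Compare {#1, #4, #5}: detour distance 64 + fixed 17 = 81.
Compare {#1, #5, #6}: detour distance 64 + fixed 19 = 83.
Compare {#1, #2, #5}: detour distance 64 + fixed 20 = 84.
All other subsets cost ≥ 81. Minimum total cost: 78.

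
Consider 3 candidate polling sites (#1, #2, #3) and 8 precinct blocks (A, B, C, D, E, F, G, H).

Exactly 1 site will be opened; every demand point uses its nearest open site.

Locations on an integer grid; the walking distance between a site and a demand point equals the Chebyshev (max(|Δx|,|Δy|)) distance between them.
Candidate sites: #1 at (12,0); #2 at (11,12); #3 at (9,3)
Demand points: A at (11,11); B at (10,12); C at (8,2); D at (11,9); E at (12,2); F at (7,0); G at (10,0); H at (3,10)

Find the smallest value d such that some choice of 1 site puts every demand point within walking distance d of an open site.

Open {#3}.
  Farthest demand point is B at walking distance 9 (to #3); all others are ≤ 9.
With {#1} the worst case is 12.
With {#2} the worst case is 12.
No size-1 selection achieves below 9.

9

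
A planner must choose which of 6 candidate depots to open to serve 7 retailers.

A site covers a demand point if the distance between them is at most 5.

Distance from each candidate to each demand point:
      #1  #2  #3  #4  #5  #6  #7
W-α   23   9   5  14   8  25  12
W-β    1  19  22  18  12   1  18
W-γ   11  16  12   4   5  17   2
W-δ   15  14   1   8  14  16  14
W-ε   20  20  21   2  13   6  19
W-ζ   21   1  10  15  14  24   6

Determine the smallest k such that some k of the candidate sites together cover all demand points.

4

Coverage sets (demand points within 5 of each site):
  W-α: {#3}
  W-β: {#1, #6}
  W-γ: {#4, #5, #7}
  W-δ: {#3}
  W-ε: {#4}
  W-ζ: {#2}
No 3 sites suffice: every size-3 union leaves at least one demand point uncovered.
But {W-α, W-β, W-γ, W-ζ} covers everything, so the minimum is 4.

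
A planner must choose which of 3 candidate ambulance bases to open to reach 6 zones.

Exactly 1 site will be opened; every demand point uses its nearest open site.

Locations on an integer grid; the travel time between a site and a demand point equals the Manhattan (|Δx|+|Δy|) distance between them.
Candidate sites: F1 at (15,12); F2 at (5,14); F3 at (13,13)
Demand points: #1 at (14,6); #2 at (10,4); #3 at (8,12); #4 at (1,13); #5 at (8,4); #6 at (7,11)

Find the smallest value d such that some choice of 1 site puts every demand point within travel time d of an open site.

Open {F3}.
  Farthest demand point is #5 at travel time 14 (to F3); all others are ≤ 14.
With {F1} the worst case is 15.
With {F2} the worst case is 17.
No size-1 selection achieves below 14.

14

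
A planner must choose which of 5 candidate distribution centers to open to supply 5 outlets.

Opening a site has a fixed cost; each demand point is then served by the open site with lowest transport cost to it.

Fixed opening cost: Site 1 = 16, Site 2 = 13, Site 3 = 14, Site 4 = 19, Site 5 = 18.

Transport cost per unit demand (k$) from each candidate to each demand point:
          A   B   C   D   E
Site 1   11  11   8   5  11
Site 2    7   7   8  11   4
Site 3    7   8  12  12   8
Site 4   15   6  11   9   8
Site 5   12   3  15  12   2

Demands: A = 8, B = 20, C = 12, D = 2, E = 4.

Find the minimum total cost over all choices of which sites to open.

Open {Site 2, Site 5}: assign each demand point to its cheapest open site.
  A→Site 2 8×7=56, B→Site 5 20×3=60, C→Site 2 12×8=96, D→Site 2 2×11=22, E→Site 5 4×2=8
  transport cost 242, fixed 31 → total 273.
Compare {Site 1, Site 2, Site 5}: transport cost 230 + fixed 47 = 277.
Compare {Site 1, Site 3, Site 5}: transport cost 230 + fixed 48 = 278.
Compare {Site 2, Site 3, Site 5}: transport cost 242 + fixed 45 = 287.
All other subsets cost ≥ 277. Minimum total cost: 273.

273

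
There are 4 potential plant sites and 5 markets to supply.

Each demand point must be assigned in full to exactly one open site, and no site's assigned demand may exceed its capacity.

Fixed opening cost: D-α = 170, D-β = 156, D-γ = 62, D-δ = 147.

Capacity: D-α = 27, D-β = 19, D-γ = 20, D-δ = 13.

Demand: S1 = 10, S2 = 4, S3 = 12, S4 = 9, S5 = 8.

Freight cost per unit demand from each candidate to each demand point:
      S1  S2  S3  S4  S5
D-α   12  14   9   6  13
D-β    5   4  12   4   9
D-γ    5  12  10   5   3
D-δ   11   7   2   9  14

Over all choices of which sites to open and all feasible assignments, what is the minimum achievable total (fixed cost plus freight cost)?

Open {D-β, D-γ, D-δ}; cheapest assignment that respects the capacities:
  D-β (cap 19, load 13): S2, S4 — cost 4×4 + 9×4 = 52
  D-γ (cap 20, load 18): S1, S5 — cost 10×5 + 8×3 = 74
  D-δ (cap 13, load 12): S3 — cost 12×2 = 24
  Shipping 150, fixed 365 → total 515.
  Any other capacity-feasible assignment to {D-β, D-γ, D-δ} ships for at least 150.
Compare {D-α, D-γ}: its best feasible assignment gives total 524.
Compare {D-α, D-γ, D-δ}: its best feasible assignment gives total 587.
Every other set of open sites that can feasibly serve all demand totals ≥ 524 even under its best assignment. Minimum: 515.

515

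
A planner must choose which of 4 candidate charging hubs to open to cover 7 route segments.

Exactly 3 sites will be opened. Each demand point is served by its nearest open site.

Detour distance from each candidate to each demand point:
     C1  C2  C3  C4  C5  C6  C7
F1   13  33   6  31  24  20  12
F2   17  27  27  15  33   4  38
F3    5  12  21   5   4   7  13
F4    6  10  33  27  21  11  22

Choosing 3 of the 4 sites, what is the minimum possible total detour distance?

Open {F1, F2, F3}.
  C1→F3 5, C2→F3 12, C3→F1 6, C4→F3 5, C5→F3 4, C6→F2 4, C7→F1 12  ⇒ total 48.
Compare {F1, F3, F4}: total 49.
Compare {F2, F3, F4}: total 62.
No size-3 selection does better; minimum is 48.

48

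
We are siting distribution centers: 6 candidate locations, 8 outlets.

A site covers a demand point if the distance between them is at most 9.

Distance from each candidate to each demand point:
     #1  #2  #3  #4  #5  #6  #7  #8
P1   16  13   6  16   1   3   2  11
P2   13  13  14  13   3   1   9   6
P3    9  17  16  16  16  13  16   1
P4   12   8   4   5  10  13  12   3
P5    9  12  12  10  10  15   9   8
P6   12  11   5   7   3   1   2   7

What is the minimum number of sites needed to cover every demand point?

Coverage sets (demand points within 9 of each site):
  P1: {#3, #5, #6, #7}
  P2: {#5, #6, #7, #8}
  P3: {#1, #8}
  P4: {#2, #3, #4, #8}
  P5: {#1, #7, #8}
  P6: {#3, #4, #5, #6, #7, #8}
No 2 sites suffice: every size-2 union leaves at least one demand point uncovered.
But {P1, P3, P4} covers everything, so the minimum is 3.

3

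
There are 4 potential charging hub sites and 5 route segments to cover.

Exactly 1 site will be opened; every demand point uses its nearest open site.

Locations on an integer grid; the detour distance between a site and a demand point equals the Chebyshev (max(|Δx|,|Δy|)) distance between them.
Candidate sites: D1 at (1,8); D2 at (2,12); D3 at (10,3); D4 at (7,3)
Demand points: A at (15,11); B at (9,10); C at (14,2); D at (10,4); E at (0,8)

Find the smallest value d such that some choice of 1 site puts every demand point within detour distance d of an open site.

Open {D4}.
  Farthest demand point is A at detour distance 8 (to D4); all others are ≤ 8.
With {D3} the worst case is 10.
With {D2} the worst case is 13.
No size-1 selection achieves below 8.

8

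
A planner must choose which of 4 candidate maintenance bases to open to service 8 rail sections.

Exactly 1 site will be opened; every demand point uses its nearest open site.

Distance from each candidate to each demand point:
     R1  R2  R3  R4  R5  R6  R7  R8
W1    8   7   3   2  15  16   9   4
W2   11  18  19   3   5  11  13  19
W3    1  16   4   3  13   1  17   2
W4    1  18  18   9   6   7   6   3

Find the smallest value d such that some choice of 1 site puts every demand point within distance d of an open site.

16

Open {W1}.
  Farthest demand point is R6 at distance 16 (to W1); all others are ≤ 16.
With {W3} the worst case is 17.
With {W4} the worst case is 18.
No size-1 selection achieves below 16.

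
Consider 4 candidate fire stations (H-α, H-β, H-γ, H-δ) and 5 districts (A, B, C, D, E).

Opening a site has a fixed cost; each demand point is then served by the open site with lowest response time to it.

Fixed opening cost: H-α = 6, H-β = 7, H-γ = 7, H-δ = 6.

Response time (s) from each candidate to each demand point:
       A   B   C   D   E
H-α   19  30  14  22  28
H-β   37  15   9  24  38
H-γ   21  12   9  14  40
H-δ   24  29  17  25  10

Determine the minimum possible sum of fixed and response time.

Open {H-γ, H-δ}: assign each demand point to its cheapest open site.
  A→H-γ 21, B→H-γ 12, C→H-γ 9, D→H-γ 14, E→H-δ 10
  response time 66, fixed 13 → total 79.
Compare {H-α, H-γ, H-δ}: response time 64 + fixed 19 = 83.
Compare {H-β, H-γ, H-δ}: response time 66 + fixed 20 = 86.
Compare {H-α, H-β, H-γ, H-δ}: response time 64 + fixed 26 = 90.
All other subsets cost ≥ 83. Minimum total cost: 79.

79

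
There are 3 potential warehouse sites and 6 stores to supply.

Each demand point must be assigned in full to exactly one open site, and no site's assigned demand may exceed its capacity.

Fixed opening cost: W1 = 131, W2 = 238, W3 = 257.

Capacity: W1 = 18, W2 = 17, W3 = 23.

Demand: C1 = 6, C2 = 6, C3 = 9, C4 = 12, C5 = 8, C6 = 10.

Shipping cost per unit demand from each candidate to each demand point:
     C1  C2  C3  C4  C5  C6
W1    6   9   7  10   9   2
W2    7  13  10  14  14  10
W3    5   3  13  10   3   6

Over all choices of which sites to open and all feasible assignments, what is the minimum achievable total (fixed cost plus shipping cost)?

976

Open {W1, W2, W3}; cheapest assignment that respects the capacities:
  W1 (cap 18, load 16): C2, C6 — cost 6×9 + 10×2 = 74
  W2 (cap 17, load 15): C1, C3 — cost 6×7 + 9×10 = 132
  W3 (cap 23, load 20): C4, C5 — cost 12×10 + 8×3 = 144
  Shipping 350, fixed 626 → total 976.
  Any other capacity-feasible assignment to {W1, W2, W3} ships for at least 350.
Total demand is 51 and no other set of sites has combined capacity ≥ 51, so {W1, W2, W3} is the only feasible choice of open sites. Minimum: 976.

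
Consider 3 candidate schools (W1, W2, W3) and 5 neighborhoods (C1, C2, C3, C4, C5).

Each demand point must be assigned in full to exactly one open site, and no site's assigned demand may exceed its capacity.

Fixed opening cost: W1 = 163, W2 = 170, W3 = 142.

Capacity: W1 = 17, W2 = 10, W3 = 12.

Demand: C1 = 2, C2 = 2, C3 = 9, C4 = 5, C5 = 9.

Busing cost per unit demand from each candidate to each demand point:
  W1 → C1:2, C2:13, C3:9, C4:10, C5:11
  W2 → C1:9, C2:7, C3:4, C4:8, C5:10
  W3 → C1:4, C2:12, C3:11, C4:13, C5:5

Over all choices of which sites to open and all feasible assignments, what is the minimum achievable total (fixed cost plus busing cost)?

Open {W1, W3}; cheapest assignment that respects the capacities:
  W1 (cap 17, load 16): C1, C3, C4 — cost 2×2 + 9×9 + 5×10 = 135
  W3 (cap 12, load 11): C2, C5 — cost 2×12 + 9×5 = 69
  Shipping 204, fixed 305 → total 509.
  Any other capacity-feasible assignment to {W1, W3} ships for at least 204.
Compare {W1, W2, W3}: its best feasible assignment gives total 634.
Every other set of open sites that can feasibly serve all demand totals ≥ 634 even under its best assignment. Minimum: 509.

509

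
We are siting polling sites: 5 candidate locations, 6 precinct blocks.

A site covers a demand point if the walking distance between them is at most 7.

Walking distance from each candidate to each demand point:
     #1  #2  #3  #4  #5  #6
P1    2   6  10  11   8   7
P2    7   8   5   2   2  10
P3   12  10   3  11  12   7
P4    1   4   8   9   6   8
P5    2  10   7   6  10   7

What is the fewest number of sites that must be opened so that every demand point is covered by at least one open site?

Coverage sets (demand points within 7 of each site):
  P1: {#1, #2, #6}
  P2: {#1, #3, #4, #5}
  P3: {#3, #6}
  P4: {#1, #2, #5}
  P5: {#1, #3, #4, #6}
No single site covers all 6 demand points.
But {P1, P2} covers everything, so the minimum is 2.

2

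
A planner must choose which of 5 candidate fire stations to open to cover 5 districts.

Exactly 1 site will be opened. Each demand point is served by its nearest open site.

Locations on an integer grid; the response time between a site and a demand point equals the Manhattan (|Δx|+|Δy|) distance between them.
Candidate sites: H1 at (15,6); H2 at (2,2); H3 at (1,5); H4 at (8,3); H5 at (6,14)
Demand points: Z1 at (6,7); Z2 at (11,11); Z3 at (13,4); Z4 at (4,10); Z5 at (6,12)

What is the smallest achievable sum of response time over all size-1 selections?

40

Open {H5}.
  Z1→H5 7, Z2→H5 8, Z3→H5 17, Z4→H5 6, Z5→H5 2  ⇒ total 40.
Compare {H4}: total 45.
Compare {H1}: total 53.
No size-1 selection does better; minimum is 40.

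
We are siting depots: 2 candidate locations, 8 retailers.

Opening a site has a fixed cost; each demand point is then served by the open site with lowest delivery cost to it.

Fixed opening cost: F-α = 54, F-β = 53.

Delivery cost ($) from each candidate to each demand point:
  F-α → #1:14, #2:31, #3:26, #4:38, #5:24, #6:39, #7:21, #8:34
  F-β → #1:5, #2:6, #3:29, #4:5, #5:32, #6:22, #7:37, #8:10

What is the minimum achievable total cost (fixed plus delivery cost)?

199

Open {F-β}: assign each demand point to its cheapest open site.
  #1→F-β 5, #2→F-β 6, #3→F-β 29, #4→F-β 5, #5→F-β 32, #6→F-β 22, #7→F-β 37, #8→F-β 10
  delivery cost 146, fixed 53 → total 199.
Compare {F-α, F-β}: delivery cost 119 + fixed 107 = 226.
Compare {F-α}: delivery cost 227 + fixed 54 = 281.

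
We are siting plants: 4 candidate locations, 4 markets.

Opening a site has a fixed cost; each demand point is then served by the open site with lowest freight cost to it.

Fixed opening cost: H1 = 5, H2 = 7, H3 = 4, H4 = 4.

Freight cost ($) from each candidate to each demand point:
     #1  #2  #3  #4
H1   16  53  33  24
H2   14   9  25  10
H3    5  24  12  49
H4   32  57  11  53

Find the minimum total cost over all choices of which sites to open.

Open {H2, H3}: assign each demand point to its cheapest open site.
  #1→H3 5, #2→H2 9, #3→H3 12, #4→H2 10
  freight cost 36, fixed 11 → total 47.
Compare {H2, H3, H4}: freight cost 35 + fixed 15 = 50.
Compare {H1, H2, H3}: freight cost 36 + fixed 16 = 52.
Compare {H2, H4}: freight cost 44 + fixed 11 = 55.
All other subsets cost ≥ 50. Minimum total cost: 47.

47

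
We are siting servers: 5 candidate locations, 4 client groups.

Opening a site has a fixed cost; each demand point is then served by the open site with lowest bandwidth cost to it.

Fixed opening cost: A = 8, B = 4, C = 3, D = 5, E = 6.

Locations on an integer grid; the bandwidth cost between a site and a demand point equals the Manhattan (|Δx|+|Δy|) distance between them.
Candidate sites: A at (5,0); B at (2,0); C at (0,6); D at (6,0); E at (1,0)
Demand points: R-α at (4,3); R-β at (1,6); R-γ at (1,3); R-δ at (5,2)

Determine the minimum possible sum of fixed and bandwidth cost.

21

Open {C, D}: assign each demand point to its cheapest open site.
  R-α→D 5, R-β→C 1, R-γ→C 4, R-δ→D 3
  bandwidth cost 13, fixed 8 → total 21.
Compare {A, C}: bandwidth cost 11 + fixed 11 = 22.
Compare {B, C}: bandwidth cost 15 + fixed 7 = 22.
Compare {C}: bandwidth cost 21 + fixed 3 = 24.
All other subsets cost ≥ 22. Minimum total cost: 21.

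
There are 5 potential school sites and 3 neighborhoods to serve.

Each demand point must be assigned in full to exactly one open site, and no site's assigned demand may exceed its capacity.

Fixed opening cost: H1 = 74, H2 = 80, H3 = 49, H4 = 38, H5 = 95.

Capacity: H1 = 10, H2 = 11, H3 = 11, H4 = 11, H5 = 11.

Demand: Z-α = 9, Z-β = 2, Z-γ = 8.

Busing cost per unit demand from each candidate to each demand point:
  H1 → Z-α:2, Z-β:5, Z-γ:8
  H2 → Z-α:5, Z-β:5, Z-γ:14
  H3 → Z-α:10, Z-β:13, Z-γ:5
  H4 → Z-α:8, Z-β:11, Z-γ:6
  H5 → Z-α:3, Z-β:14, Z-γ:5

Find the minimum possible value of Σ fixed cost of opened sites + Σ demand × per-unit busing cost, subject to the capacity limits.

200

Open {H1, H4}; cheapest assignment that respects the capacities:
  H1 (cap 10, load 9): Z-α — cost 9×2 = 18
  H4 (cap 11, load 10): Z-β, Z-γ — cost 2×11 + 8×6 = 70
  Shipping 88, fixed 112 → total 200.
  Any other capacity-feasible assignment to {H1, H4} ships for at least 88.
Compare {H1, H3}: its best feasible assignment gives total 207.
Compare {H2, H4}: its best feasible assignment gives total 221.
Every other set of open sites that can feasibly serve all demand totals ≥ 207 even under its best assignment. Minimum: 200.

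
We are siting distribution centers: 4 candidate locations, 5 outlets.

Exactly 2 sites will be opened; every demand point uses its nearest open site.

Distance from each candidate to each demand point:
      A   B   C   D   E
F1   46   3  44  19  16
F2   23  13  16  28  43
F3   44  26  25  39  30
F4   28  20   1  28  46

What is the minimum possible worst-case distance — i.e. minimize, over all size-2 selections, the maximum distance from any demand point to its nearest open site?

23

Open {F1, F2}.
  Farthest demand point is A at distance 23 (to F2); all others are ≤ 23.
With {F1, F4} the worst case is 28.
With {F2, F3} the worst case is 30.
No size-2 selection achieves below 23.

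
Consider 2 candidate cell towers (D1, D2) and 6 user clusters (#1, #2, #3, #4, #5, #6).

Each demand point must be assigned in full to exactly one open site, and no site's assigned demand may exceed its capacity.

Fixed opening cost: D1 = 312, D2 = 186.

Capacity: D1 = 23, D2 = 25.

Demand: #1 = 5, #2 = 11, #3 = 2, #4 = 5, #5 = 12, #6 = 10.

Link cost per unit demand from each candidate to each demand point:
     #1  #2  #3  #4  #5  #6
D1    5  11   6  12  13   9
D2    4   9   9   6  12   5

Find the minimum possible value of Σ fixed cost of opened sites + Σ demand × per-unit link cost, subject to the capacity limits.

893

Open {D1, D2}; cheapest assignment that respects the capacities:
  D1 (cap 23, load 23): #2, #5 — cost 11×11 + 12×13 = 277
  D2 (cap 25, load 22): #1, #3, #4, #6 — cost 5×4 + 2×9 + 5×6 + 10×5 = 118
  Shipping 395, fixed 498 → total 893.
  Any other capacity-feasible assignment to {D1, D2} ships for at least 395.
Total demand is 45 and no other set of sites has combined capacity ≥ 45, so {D1, D2} is the only feasible choice of open sites. Minimum: 893.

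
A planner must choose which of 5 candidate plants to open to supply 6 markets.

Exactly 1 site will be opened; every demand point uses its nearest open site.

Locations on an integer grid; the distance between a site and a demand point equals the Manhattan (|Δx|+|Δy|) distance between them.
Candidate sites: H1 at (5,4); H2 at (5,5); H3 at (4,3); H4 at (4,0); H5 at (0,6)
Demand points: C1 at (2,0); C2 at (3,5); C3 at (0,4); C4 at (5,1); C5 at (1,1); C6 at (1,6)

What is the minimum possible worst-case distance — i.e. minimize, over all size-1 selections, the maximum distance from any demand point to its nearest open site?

6

Open {H3}.
  Farthest demand point is C6 at distance 6 (to H3); all others are ≤ 6.
With {H1} the worst case is 7.
With {H2} the worst case is 8.
No size-1 selection achieves below 6.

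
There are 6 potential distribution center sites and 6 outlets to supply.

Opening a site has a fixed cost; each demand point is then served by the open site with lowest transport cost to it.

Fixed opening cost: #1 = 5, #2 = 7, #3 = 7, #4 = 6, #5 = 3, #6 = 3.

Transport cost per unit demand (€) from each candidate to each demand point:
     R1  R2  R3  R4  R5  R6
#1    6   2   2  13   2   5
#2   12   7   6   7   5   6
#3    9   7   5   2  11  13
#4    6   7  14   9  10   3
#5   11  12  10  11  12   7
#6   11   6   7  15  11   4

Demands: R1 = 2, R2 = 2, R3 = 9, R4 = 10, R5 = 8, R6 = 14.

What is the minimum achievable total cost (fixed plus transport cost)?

Open {#1, #3, #4}: assign each demand point to its cheapest open site.
  R1→#1 2×6=12, R2→#1 2×2=4, R3→#1 9×2=18, R4→#3 10×2=20, R5→#1 8×2=16, R6→#4 14×3=42
  transport cost 112, fixed 18 → total 130.
Compare {#1, #3, #4, #5}: transport cost 112 + fixed 21 = 133.
Compare {#1, #3, #4, #6}: transport cost 112 + fixed 21 = 133.
Compare {#1, #3, #4, #5, #6}: transport cost 112 + fixed 24 = 136.
All other subsets cost ≥ 133. Minimum total cost: 130.

130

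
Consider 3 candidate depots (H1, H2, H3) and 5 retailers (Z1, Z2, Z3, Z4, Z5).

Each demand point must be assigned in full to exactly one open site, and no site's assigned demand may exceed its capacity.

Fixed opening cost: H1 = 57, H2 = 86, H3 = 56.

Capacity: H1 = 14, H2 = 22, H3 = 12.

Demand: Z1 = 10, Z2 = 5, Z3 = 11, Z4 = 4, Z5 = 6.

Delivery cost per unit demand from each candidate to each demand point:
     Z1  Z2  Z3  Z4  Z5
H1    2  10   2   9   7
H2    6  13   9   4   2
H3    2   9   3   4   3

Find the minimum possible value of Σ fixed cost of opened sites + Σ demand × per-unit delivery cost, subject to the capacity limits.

Open {H1, H2, H3}; cheapest assignment that respects the capacities:
  H1 (cap 14, load 11): Z3 — cost 11×2 = 22
  H2 (cap 22, load 15): Z2, Z4, Z5 — cost 5×13 + 4×4 + 6×2 = 93
  H3 (cap 12, load 10): Z1 — cost 10×2 = 20
  Shipping 135, fixed 199 → total 334.
  Any other capacity-feasible assignment to {H1, H2, H3} ships for at least 135.
Compare {H1, H2}: its best feasible assignment gives total 375.
Every other set of open sites that can feasibly serve all demand totals ≥ 375 even under its best assignment. Minimum: 334.

334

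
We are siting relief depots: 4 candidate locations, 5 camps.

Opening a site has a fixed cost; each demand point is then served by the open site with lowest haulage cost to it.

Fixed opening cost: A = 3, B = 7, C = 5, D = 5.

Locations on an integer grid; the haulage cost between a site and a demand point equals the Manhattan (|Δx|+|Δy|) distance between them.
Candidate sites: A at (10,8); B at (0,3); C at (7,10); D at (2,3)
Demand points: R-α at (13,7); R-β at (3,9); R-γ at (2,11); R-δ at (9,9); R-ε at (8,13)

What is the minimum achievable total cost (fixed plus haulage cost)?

29

Open {A, C}: assign each demand point to its cheapest open site.
  R-α→A 4, R-β→C 5, R-γ→C 6, R-δ→A 2, R-ε→C 4
  haulage cost 21, fixed 8 → total 29.
Compare {C}: haulage cost 27 + fixed 5 = 32.
Compare {A, C, D}: haulage cost 21 + fixed 13 = 34.
Compare {A}: haulage cost 32 + fixed 3 = 35.
All other subsets cost ≥ 32. Minimum total cost: 29.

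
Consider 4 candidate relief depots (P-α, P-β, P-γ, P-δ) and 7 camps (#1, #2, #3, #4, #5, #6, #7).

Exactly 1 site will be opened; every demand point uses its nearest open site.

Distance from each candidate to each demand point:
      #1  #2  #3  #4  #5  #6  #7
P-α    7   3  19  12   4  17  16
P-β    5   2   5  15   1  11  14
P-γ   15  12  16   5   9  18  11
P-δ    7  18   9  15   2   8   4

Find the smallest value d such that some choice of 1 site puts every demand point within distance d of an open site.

15

Open {P-β}.
  Farthest demand point is #4 at distance 15 (to P-β); all others are ≤ 15.
With {P-γ} the worst case is 18.
With {P-δ} the worst case is 18.
No size-1 selection achieves below 15.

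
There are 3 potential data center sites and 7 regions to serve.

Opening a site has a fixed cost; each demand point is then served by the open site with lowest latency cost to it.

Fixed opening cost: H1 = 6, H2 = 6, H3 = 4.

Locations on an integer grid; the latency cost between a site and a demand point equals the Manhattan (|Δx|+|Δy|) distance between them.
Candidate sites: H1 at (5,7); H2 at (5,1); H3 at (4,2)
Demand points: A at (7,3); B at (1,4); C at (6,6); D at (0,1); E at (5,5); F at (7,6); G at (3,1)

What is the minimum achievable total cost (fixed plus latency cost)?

33

Open {H1, H3}: assign each demand point to its cheapest open site.
  A→H3 4, B→H3 5, C→H1 2, D→H3 5, E→H1 2, F→H1 3, G→H3 2
  latency cost 23, fixed 10 → total 33.
Compare {H3}: latency cost 33 + fixed 4 = 37.
Compare {H1, H2}: latency cost 25 + fixed 12 = 37.
Compare {H1, H2, H3}: latency cost 23 + fixed 16 = 39.
All other subsets cost ≥ 37. Minimum total cost: 33.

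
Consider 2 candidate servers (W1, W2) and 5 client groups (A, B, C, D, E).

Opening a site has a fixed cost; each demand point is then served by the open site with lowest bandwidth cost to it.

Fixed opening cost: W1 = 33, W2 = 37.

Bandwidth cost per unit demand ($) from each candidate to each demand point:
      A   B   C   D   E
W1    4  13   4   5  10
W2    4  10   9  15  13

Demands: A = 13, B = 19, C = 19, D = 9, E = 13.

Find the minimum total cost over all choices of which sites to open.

563

Open {W1, W2}: assign each demand point to its cheapest open site.
  A→W1 13×4=52, B→W2 19×10=190, C→W1 19×4=76, D→W1 9×5=45, E→W1 13×10=130
  bandwidth cost 493, fixed 70 → total 563.
Compare {W1}: bandwidth cost 550 + fixed 33 = 583.
Compare {W2}: bandwidth cost 717 + fixed 37 = 754.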